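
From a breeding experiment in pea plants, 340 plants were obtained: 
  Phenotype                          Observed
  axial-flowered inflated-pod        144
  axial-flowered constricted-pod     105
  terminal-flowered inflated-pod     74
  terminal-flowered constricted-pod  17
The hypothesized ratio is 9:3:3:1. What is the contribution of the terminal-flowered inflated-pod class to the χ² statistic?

Under the 9:3:3:1 hypothesis (Σ ratio = 16, N = 340):
  axial-flowered inflated-pod: 340 × 9/16 = 191.25
  axial-flowered constricted-pod: 340 × 3/16 = 63.75
  terminal-flowered inflated-pod: 340 × 3/16 = 63.75
  terminal-flowered constricted-pod: 340 × 1/16 = 21.25
Contribution of terminal-flowered inflated-pod: (74 − 63.75)² / 63.75 = 1.6480

1.648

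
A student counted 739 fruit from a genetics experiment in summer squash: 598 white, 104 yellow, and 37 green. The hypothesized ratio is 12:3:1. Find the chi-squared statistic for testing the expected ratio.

13.902

Under the 12:3:1 hypothesis (Σ ratio = 16, N = 739):
  white: 739 × 12/16 = 554.25
  yellow: 739 × 3/16 = 138.5625
  green: 739 × 1/16 = 46.1875
χ² = Σ (O − E)² / E
  white: (598 − 554.25)² / 554.25 = 3.4534
  yellow: (104 − 138.5625)² / 138.5625 = 8.6211
  green: (37 − 46.1875)² / 46.1875 = 1.8276
χ² = 3.4534 + 8.6211 + 1.8276 = 13.9021 ≈ 13.902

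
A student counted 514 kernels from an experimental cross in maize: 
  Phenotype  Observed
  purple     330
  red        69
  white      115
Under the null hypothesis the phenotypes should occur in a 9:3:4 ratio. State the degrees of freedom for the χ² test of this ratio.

A goodness-of-fit test with 3 phenotype classes has df = 3 − 1 = 2.

2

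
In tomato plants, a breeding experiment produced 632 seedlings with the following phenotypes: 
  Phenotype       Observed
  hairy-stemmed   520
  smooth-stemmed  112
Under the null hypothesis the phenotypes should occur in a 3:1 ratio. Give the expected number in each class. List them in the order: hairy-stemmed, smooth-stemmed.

Total ratio parts = 4. Expected numbers out of 632:
  hairy-stemmed: 632 × 3/4 = 474
  smooth-stemmed: 632 × 1/4 = 158

474, 158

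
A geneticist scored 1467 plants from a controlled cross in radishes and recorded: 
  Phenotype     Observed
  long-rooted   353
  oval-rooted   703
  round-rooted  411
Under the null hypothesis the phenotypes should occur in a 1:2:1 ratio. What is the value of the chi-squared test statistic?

7.123

The 1:2:1 ratio has 4 parts, so with N = 1467 the expected counts are:
  long-rooted: 1467 × 1/4 = 366.75
  oval-rooted: 1467 × 2/4 = 733.5
  round-rooted: 1467 × 1/4 = 366.75
χ² = Σ (O − E)² / E
  long-rooted: (353 − 366.75)² / 366.75 = 0.5155
  oval-rooted: (703 − 733.5)² / 733.5 = 1.2682
  round-rooted: (411 − 366.75)² / 366.75 = 5.3390
χ² = 0.5155 + 1.2682 + 5.3390 = 7.1227 ≈ 7.123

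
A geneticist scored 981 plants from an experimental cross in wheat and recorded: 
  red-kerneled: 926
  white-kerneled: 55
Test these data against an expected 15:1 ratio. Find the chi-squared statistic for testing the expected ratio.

Expected counts for N = 981 under a 15:1 ratio (total parts = 16):
  red-kerneled: 981 × 15/16 = 919.6875
  white-kerneled: 981 × 1/16 = 61.3125
χ² = Σ (O − E)² / E
  red-kerneled: (926 − 919.6875)² / 919.6875 = 0.0433
  white-kerneled: (55 − 61.3125)² / 61.3125 = 0.6499
χ² = 0.0433 + 0.6499 = 0.6932 ≈ 0.693

0.693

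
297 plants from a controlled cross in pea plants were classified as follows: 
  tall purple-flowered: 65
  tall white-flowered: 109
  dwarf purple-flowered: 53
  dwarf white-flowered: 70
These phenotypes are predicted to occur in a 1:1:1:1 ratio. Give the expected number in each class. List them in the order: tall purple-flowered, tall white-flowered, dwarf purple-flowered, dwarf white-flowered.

74.25, 74.25, 74.25, 74.25

Under the 1:1:1:1 hypothesis (Σ ratio = 4, N = 297):
  tall purple-flowered: 297 × 1/4 = 74.25
  tall white-flowered: 297 × 1/4 = 74.25
  dwarf purple-flowered: 297 × 1/4 = 74.25
  dwarf white-flowered: 297 × 1/4 = 74.25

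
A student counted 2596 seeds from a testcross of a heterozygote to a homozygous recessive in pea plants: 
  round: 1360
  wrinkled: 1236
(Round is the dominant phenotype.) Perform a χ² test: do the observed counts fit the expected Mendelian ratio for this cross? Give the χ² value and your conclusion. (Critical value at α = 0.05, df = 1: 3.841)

A testcross of a heterozygote (Aa × aa) gives a 1:1 phenotypic ratio.
The 1:1 ratio has 2 parts, so with N = 2596 the expected counts are:
  round: 2596 × 1/2 = 1298
  wrinkled: 2596 × 1/2 = 1298
χ² = Σ (O − E)² / E
  round: (1360 − 1298)² / 1298 = 2.9615
  wrinkled: (1236 − 1298)² / 1298 = 2.9615
χ² = 2.9615 + 2.9615 = 5.923
Degrees of freedom = 2 − 1 = 1; critical value at α = 0.05 is 3.841.
Since 5.923 > 3.841, we reject the null hypothesis — the data do not fit the 1:1 ratio.

5.923; not consistent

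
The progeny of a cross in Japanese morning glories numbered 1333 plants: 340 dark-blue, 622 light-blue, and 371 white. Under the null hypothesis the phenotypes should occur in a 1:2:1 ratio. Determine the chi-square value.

Under the 1:2:1 hypothesis (Σ ratio = 4, N = 1333):
  dark-blue: 1333 × 1/4 = 333.25
  light-blue: 1333 × 2/4 = 666.5
  white: 1333 × 1/4 = 333.25
χ² = Σ (O − E)² / E
  dark-blue: (340 − 333.25)² / 333.25 = 0.1367
  light-blue: (622 − 666.5)² / 666.5 = 2.9711
  white: (371 − 333.25)² / 333.25 = 4.2763
χ² = 0.1367 + 2.9711 + 4.2763 = 7.3841 ≈ 7.384

7.384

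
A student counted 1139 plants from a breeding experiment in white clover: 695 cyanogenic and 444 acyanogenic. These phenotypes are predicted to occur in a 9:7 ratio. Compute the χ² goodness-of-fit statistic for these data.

Total ratio parts = 16. Expected numbers out of 1139:
  cyanogenic: 1139 × 9/16 = 640.6875
  acyanogenic: 1139 × 7/16 = 498.3125
χ² = Σ (O − E)² / E
  cyanogenic: (695 − 640.6875)² / 640.6875 = 4.6042
  acyanogenic: (444 − 498.3125)² / 498.3125 = 5.9197
χ² = 4.6042 + 5.9197 = 10.5239 ≈ 10.524

10.524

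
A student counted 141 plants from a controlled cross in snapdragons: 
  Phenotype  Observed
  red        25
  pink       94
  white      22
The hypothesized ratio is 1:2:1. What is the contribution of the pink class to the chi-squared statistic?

Total ratio parts = 4. Expected numbers out of 141:
  red: 141 × 1/4 = 35.25
  pink: 141 × 2/4 = 70.5
  white: 141 × 1/4 = 35.25
Contribution of pink: (94 − 70.5)² / 70.5 = 7.8333

7.833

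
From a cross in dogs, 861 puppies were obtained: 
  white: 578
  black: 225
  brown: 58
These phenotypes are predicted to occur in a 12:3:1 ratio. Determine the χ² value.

32.460

Under the 12:3:1 hypothesis (Σ ratio = 16, N = 861):
  white: 861 × 12/16 = 645.75
  black: 861 × 3/16 = 161.4375
  brown: 861 × 1/16 = 53.8125
χ² = Σ (O − E)² / E
  white: (578 − 645.75)² / 645.75 = 7.1081
  black: (225 − 161.4375)² / 161.4375 = 25.0264
  brown: (58 − 53.8125)² / 53.8125 = 0.3259
χ² = 7.1081 + 25.0264 + 0.3259 = 32.4604 ≈ 32.460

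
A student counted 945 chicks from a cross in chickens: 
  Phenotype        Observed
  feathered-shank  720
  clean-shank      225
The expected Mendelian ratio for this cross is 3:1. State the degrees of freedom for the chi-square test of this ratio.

1

A goodness-of-fit test with 2 phenotype classes has df = 2 − 1 = 1.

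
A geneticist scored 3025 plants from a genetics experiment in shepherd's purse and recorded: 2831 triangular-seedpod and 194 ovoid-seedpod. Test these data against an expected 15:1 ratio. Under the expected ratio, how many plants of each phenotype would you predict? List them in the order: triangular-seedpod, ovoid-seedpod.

Under the 15:1 hypothesis (Σ ratio = 16, N = 3025):
  triangular-seedpod: 3025 × 15/16 = 2835.9375
  ovoid-seedpod: 3025 × 1/16 = 189.0625

2835.9375, 189.0625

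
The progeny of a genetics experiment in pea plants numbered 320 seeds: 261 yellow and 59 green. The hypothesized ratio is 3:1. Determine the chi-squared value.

Total ratio parts = 4. Expected numbers out of 320:
  yellow: 320 × 3/4 = 240
  green: 320 × 1/4 = 80
χ² = Σ (O − E)² / E
  yellow: (261 − 240)² / 240 = 1.8375
  green: (59 − 80)² / 80 = 5.5125
χ² = 1.8375 + 5.5125 = 7.350

7.350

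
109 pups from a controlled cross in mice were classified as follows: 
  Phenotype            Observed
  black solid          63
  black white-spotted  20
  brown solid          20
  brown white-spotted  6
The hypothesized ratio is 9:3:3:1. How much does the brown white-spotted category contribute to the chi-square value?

0.097

Total ratio parts = 16. Expected numbers out of 109:
  black solid: 109 × 9/16 = 61.3125
  black white-spotted: 109 × 3/16 = 20.4375
  brown solid: 109 × 3/16 = 20.4375
  brown white-spotted: 109 × 1/16 = 6.8125
Contribution of brown white-spotted: (6 − 6.8125)² / 6.8125 = 0.0969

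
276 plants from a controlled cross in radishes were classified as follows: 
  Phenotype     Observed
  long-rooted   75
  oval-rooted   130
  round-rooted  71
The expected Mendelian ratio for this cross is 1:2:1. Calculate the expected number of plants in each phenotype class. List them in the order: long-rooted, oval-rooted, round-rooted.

69, 138, 69

Under the 1:2:1 hypothesis (Σ ratio = 4, N = 276):
  long-rooted: 276 × 1/4 = 69
  oval-rooted: 276 × 2/4 = 138
  round-rooted: 276 × 1/4 = 69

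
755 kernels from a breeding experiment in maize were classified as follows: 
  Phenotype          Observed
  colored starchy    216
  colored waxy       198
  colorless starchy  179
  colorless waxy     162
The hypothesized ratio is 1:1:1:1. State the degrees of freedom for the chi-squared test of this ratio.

A goodness-of-fit test with 4 phenotype classes has df = 4 − 1 = 3.

3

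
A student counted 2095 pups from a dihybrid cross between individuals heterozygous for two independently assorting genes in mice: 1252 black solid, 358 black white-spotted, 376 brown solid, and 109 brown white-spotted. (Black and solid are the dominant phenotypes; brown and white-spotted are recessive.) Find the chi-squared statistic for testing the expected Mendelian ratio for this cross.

A dihybrid F₂ with independent assortment and complete dominance at both loci gives a 9:3:3:1 phenotypic ratio.
Total ratio parts = 16. Expected numbers out of 2095:
  black solid: 2095 × 9/16 = 1178.4375
  black white-spotted: 2095 × 3/16 = 392.8125
  brown solid: 2095 × 3/16 = 392.8125
  brown white-spotted: 2095 × 1/16 = 130.9375
χ² = Σ (O − E)² / E
  black solid: (1252 − 1178.4375)² / 1178.4375 = 4.5920
  black white-spotted: (358 − 392.8125)² / 392.8125 = 3.0852
  brown solid: (376 − 392.8125)² / 392.8125 = 0.7196
  brown white-spotted: (109 − 130.9375)² / 130.9375 = 3.6754
χ² = 4.5920 + 3.0852 + 0.7196 + 3.6754 = 12.0722 ≈ 12.072

12.072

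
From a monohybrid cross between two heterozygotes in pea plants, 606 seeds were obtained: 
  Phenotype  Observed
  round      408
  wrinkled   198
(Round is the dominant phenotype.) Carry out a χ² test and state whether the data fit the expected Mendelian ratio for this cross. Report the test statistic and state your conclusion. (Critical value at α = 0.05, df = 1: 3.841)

19.030; not consistent

For a monohybrid cross between heterozygotes with complete dominance, the expected phenotypic ratio is 3:1.
Total ratio parts = 4. Expected numbers out of 606:
  round: 606 × 3/4 = 454.5
  wrinkled: 606 × 1/4 = 151.5
χ² = Σ (O − E)² / E
  round: (408 − 454.5)² / 454.5 = 4.7574
  wrinkled: (198 − 151.5)² / 151.5 = 14.2723
χ² = 4.7574 + 14.2723 = 19.0297 ≈ 19.030
Degrees of freedom = 2 − 1 = 1; critical value at α = 0.05 is 3.841.
Since 19.030 > 3.841, we reject the null hypothesis — the data do not fit the 3:1 ratio.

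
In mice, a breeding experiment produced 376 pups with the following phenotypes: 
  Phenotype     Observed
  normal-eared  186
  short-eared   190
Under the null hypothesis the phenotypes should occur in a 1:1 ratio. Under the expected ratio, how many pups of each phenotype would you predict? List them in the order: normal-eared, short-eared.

Total ratio parts = 2. Expected numbers out of 376:
  normal-eared: 376 × 1/2 = 188
  short-eared: 376 × 1/2 = 188

188, 188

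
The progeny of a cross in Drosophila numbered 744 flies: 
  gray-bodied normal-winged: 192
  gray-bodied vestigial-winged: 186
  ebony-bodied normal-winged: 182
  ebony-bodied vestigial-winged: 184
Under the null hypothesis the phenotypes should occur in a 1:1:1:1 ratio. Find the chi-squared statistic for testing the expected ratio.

0.301

Expected counts for N = 744 under a 1:1:1:1 ratio (total parts = 4):
  gray-bodied normal-winged: 744 × 1/4 = 186
  gray-bodied vestigial-winged: 744 × 1/4 = 186
  ebony-bodied normal-winged: 744 × 1/4 = 186
  ebony-bodied vestigial-winged: 744 × 1/4 = 186
χ² = Σ (O − E)² / E
  gray-bodied normal-winged: (192 − 186)² / 186 = 0.1935
  gray-bodied vestigial-winged: (186 − 186)² / 186 = 0.0000
  ebony-bodied normal-winged: (182 − 186)² / 186 = 0.0860
  ebony-bodied vestigial-winged: (184 − 186)² / 186 = 0.0215
χ² = 0.1935 + 0.0000 + 0.0860 + 0.0215 = 0.301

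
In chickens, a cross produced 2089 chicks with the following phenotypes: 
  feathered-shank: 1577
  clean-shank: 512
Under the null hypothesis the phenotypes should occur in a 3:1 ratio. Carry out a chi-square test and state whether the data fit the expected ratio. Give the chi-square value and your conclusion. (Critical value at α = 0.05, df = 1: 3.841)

0.268; consistent

Under the 3:1 hypothesis (Σ ratio = 4, N = 2089):
  feathered-shank: 2089 × 3/4 = 1566.75
  clean-shank: 2089 × 1/4 = 522.25
χ² = Σ (O − E)² / E
  feathered-shank: (1577 − 1566.75)² / 1566.75 = 0.0671
  clean-shank: (512 − 522.25)² / 522.25 = 0.2012
χ² = 0.0671 + 0.2012 = 0.2683 ≈ 0.268
Degrees of freedom = 2 − 1 = 1; critical value at α = 0.05 is 3.841.
Since 0.268 < 3.841, we fail to reject the null hypothesis — the data are consistent with the 3:1 ratio.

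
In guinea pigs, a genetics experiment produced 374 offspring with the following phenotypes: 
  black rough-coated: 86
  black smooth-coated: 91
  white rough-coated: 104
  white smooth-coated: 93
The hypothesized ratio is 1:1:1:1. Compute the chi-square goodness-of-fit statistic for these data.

1.850

Expected counts for N = 374 under a 1:1:1:1 ratio (total parts = 4):
  black rough-coated: 374 × 1/4 = 93.5
  black smooth-coated: 374 × 1/4 = 93.5
  white rough-coated: 374 × 1/4 = 93.5
  white smooth-coated: 374 × 1/4 = 93.5
χ² = Σ (O − E)² / E
  black rough-coated: (86 − 93.5)² / 93.5 = 0.6016
  black smooth-coated: (91 − 93.5)² / 93.5 = 0.0668
  white rough-coated: (104 − 93.5)² / 93.5 = 1.1791
  white smooth-coated: (93 − 93.5)² / 93.5 = 0.0027
χ² = 0.6016 + 0.0668 + 1.1791 + 0.0027 = 1.8502 ≈ 1.850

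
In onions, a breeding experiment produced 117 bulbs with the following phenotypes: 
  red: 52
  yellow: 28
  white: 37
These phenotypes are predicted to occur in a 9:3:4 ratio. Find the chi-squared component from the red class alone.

2.899

The 9:3:4 ratio has 16 parts, so with N = 117 the expected counts are:
  red: 117 × 9/16 = 65.8125
  yellow: 117 × 3/16 = 21.9375
  white: 117 × 4/16 = 29.25
Contribution of red: (52 − 65.8125)² / 65.8125 = 2.8989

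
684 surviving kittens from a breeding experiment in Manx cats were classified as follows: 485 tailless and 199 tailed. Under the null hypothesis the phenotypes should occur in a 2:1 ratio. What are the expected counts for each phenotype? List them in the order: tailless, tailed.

The 2:1 ratio has 3 parts, so with N = 684 the expected counts are:
  tailless: 684 × 2/3 = 456
  tailed: 684 × 1/3 = 228

456, 228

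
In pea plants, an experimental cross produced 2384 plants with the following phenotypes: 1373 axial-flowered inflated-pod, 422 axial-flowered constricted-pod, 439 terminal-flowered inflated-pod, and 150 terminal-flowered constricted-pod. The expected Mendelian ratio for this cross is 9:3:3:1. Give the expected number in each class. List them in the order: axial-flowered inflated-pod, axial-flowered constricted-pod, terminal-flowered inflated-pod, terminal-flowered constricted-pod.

Total ratio parts = 16. Expected numbers out of 2384:
  axial-flowered inflated-pod: 2384 × 9/16 = 1341
  axial-flowered constricted-pod: 2384 × 3/16 = 447
  terminal-flowered inflated-pod: 2384 × 3/16 = 447
  terminal-flowered constricted-pod: 2384 × 1/16 = 149

1341, 447, 447, 149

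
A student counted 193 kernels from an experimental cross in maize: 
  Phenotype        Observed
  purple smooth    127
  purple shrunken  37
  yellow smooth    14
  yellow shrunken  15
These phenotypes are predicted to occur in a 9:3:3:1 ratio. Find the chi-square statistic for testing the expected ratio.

The 9:3:3:1 ratio has 16 parts, so with N = 193 the expected counts are:
  purple smooth: 193 × 9/16 = 108.5625
  purple shrunken: 193 × 3/16 = 36.1875
  yellow smooth: 193 × 3/16 = 36.1875
  yellow shrunken: 193 × 1/16 = 12.0625
χ² = Σ (O − E)² / E
  purple smooth: (127 − 108.5625)² / 108.5625 = 3.1313
  purple shrunken: (37 − 36.1875)² / 36.1875 = 0.0182
  yellow smooth: (14 − 36.1875)² / 36.1875 = 13.6037
  yellow shrunken: (15 − 12.0625)² / 12.0625 = 0.7153
χ² = 3.1313 + 0.0182 + 13.6037 + 0.7153 = 17.4685 ≈ 17.469

17.469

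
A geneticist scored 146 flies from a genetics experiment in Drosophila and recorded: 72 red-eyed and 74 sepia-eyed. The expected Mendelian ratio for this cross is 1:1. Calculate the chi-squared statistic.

0.027

Total ratio parts = 2. Expected numbers out of 146:
  red-eyed: 146 × 1/2 = 73
  sepia-eyed: 146 × 1/2 = 73
χ² = Σ (O − E)² / E
  red-eyed: (72 − 73)² / 73 = 0.0137
  sepia-eyed: (74 − 73)² / 73 = 0.0137
χ² = 0.0137 + 0.0137 = 0.0274 ≈ 0.027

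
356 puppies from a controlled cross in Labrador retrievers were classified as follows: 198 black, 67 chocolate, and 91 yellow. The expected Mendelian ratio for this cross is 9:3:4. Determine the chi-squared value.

Total ratio parts = 16. Expected numbers out of 356:
  black: 356 × 9/16 = 200.25
  chocolate: 356 × 3/16 = 66.75
  yellow: 356 × 4/16 = 89
χ² = Σ (O − E)² / E
  black: (198 − 200.25)² / 200.25 = 0.0253
  chocolate: (67 − 66.75)² / 66.75 = 0.0009
  yellow: (91 − 89)² / 89 = 0.0449
χ² = 0.0253 + 0.0009 + 0.0449 = 0.0711 ≈ 0.071

0.071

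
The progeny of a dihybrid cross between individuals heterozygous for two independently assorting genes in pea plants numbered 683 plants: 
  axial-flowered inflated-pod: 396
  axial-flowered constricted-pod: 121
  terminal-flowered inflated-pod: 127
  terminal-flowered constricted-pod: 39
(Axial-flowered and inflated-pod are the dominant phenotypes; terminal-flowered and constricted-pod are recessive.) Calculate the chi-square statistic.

1.080

A dihybrid F₂ with independent assortment and complete dominance at both loci gives a 9:3:3:1 phenotypic ratio.
Expected counts for N = 683 under a 9:3:3:1 ratio (total parts = 16):
  axial-flowered inflated-pod: 683 × 9/16 = 384.1875
  axial-flowered constricted-pod: 683 × 3/16 = 128.0625
  terminal-flowered inflated-pod: 683 × 3/16 = 128.0625
  terminal-flowered constricted-pod: 683 × 1/16 = 42.6875
χ² = Σ (O − E)² / E
  axial-flowered inflated-pod: (396 − 384.1875)² / 384.1875 = 0.3632
  axial-flowered constricted-pod: (121 − 128.0625)² / 128.0625 = 0.3895
  terminal-flowered inflated-pod: (127 − 128.0625)² / 128.0625 = 0.0088
  terminal-flowered constricted-pod: (39 − 42.6875)² / 42.6875 = 0.3185
χ² = 0.3632 + 0.3895 + 0.0088 + 0.3185 = 1.080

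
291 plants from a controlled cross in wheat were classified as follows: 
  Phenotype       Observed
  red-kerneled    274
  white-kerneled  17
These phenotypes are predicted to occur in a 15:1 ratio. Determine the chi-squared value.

0.083

Total ratio parts = 16. Expected numbers out of 291:
  red-kerneled: 291 × 15/16 = 272.8125
  white-kerneled: 291 × 1/16 = 18.1875
χ² = Σ (O − E)² / E
  red-kerneled: (274 − 272.8125)² / 272.8125 = 0.0052
  white-kerneled: (17 − 18.1875)² / 18.1875 = 0.0775
χ² = 0.0052 + 0.0775 = 0.0827 ≈ 0.083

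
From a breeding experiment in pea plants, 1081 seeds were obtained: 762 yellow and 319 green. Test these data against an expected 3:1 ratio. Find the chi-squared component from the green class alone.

Expected counts for N = 1081 under a 3:1 ratio (total parts = 4):
  yellow: 1081 × 3/4 = 810.75
  green: 1081 × 1/4 = 270.25
Contribution of green: (319 − 270.25)² / 270.25 = 8.7939

8.794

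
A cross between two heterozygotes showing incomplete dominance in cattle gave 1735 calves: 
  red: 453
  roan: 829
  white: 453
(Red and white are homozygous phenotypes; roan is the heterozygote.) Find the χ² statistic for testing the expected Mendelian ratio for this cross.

3.417

With incomplete dominance, a heterozygote × heterozygote cross gives a 1:2:1 phenotypic ratio.
Total ratio parts = 4. Expected numbers out of 1735:
  red: 1735 × 1/4 = 433.75
  roan: 1735 × 2/4 = 867.5
  white: 1735 × 1/4 = 433.75
χ² = Σ (O − E)² / E
  red: (453 − 433.75)² / 433.75 = 0.8543
  roan: (829 − 867.5)² / 867.5 = 1.7086
  white: (453 − 433.75)² / 433.75 = 0.8543
χ² = 0.8543 + 1.7086 + 0.8543 = 3.4172 ≈ 3.417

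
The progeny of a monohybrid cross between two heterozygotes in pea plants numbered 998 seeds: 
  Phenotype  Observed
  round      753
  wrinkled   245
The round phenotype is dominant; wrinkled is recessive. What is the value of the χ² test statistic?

For a monohybrid cross between heterozygotes with complete dominance, the expected phenotypic ratio is 3:1.
The 3:1 ratio has 4 parts, so with N = 998 the expected counts are:
  round: 998 × 3/4 = 748.5
  wrinkled: 998 × 1/4 = 249.5
χ² = Σ (O − E)² / E
  round: (753 − 748.5)² / 748.5 = 0.0271
  wrinkled: (245 − 249.5)² / 249.5 = 0.0812
χ² = 0.0271 + 0.0812 = 0.1083 ≈ 0.108

0.108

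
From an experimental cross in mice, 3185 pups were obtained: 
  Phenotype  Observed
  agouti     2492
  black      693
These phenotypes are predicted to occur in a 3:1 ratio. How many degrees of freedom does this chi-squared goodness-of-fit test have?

1

A goodness-of-fit test with 2 phenotype classes has df = 2 − 1 = 1.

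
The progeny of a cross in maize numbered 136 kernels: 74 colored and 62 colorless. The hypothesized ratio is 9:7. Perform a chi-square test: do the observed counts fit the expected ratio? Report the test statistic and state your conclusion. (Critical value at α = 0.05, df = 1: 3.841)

The 9:7 ratio has 16 parts, so with N = 136 the expected counts are:
  colored: 136 × 9/16 = 76.5
  colorless: 136 × 7/16 = 59.5
χ² = Σ (O − E)² / E
  colored: (74 − 76.5)² / 76.5 = 0.0817
  colorless: (62 − 59.5)² / 59.5 = 0.1050
χ² = 0.0817 + 0.1050 = 0.1867 ≈ 0.187
Degrees of freedom = 2 − 1 = 1; critical value at α = 0.05 is 3.841.
Since 0.187 < 3.841, we fail to reject the null hypothesis — the data are consistent with the 9:7 ratio.

0.187; consistent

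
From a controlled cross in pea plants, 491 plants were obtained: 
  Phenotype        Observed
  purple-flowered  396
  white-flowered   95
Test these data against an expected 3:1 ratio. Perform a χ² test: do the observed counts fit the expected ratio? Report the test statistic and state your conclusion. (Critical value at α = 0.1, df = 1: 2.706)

8.365; not consistent

Under the 3:1 hypothesis (Σ ratio = 4, N = 491):
  purple-flowered: 491 × 3/4 = 368.25
  white-flowered: 491 × 1/4 = 122.75
χ² = Σ (O − E)² / E
  purple-flowered: (396 − 368.25)² / 368.25 = 2.0911
  white-flowered: (95 − 122.75)² / 122.75 = 6.2734
χ² = 2.0911 + 6.2734 = 8.3645 ≈ 8.365
Degrees of freedom = 2 − 1 = 1; critical value at α = 0.1 is 2.706.
Since 8.365 > 2.706, we reject the null hypothesis — the data do not fit the 3:1 ratio.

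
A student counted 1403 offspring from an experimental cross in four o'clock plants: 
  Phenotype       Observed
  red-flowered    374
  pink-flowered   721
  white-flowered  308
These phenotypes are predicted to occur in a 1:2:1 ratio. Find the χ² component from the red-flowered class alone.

Total ratio parts = 4. Expected numbers out of 1403:
  red-flowered: 1403 × 1/4 = 350.75
  pink-flowered: 1403 × 2/4 = 701.5
  white-flowered: 1403 × 1/4 = 350.75
Contribution of red-flowered: (374 − 350.75)² / 350.75 = 1.5412

1.541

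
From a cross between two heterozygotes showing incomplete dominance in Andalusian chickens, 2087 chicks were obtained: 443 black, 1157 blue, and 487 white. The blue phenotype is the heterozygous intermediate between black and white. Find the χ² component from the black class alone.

With incomplete dominance, a heterozygote × heterozygote cross gives a 1:2:1 phenotypic ratio.
Under the 1:2:1 hypothesis (Σ ratio = 4, N = 2087):
  black: 2087 × 1/4 = 521.75
  blue: 2087 × 2/4 = 1043.5
  white: 2087 × 1/4 = 521.75
Contribution of black: (443 − 521.75)² / 521.75 = 11.8861

11.886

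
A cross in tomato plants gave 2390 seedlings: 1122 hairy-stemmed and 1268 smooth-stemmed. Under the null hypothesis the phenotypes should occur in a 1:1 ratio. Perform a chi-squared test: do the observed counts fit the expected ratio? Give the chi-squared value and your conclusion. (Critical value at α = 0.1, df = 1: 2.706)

8.919; not consistent

Under the 1:1 hypothesis (Σ ratio = 2, N = 2390):
  hairy-stemmed: 2390 × 1/2 = 1195
  smooth-stemmed: 2390 × 1/2 = 1195
χ² = Σ (O − E)² / E
  hairy-stemmed: (1122 − 1195)² / 1195 = 4.4594
  smooth-stemmed: (1268 − 1195)² / 1195 = 4.4594
χ² = 4.4594 + 4.4594 = 8.9188 ≈ 8.919
Degrees of freedom = 2 − 1 = 1; critical value at α = 0.1 is 2.706.
Since 8.919 > 2.706, we reject the null hypothesis — the data do not fit the 1:1 ratio.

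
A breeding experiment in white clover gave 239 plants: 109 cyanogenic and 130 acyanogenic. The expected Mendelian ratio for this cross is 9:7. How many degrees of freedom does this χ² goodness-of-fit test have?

A goodness-of-fit test with 2 phenotype classes has df = 2 − 1 = 1.

1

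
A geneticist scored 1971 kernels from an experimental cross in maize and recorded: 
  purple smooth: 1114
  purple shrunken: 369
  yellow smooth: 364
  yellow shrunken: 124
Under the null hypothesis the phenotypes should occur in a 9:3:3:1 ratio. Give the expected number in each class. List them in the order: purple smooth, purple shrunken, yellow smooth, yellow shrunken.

Expected counts for N = 1971 under a 9:3:3:1 ratio (total parts = 16):
  purple smooth: 1971 × 9/16 = 1108.6875
  purple shrunken: 1971 × 3/16 = 369.5625
  yellow smooth: 1971 × 3/16 = 369.5625
  yellow shrunken: 1971 × 1/16 = 123.1875

1108.6875, 369.5625, 369.5625, 123.1875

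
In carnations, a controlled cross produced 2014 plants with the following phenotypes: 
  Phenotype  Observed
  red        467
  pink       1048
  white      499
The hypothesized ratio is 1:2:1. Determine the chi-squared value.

4.356

Total ratio parts = 4. Expected numbers out of 2014:
  red: 2014 × 1/4 = 503.5
  pink: 2014 × 2/4 = 1007
  white: 2014 × 1/4 = 503.5
χ² = Σ (O − E)² / E
  red: (467 − 503.5)² / 503.5 = 2.6460
  pink: (1048 − 1007)² / 1007 = 1.6693
  white: (499 − 503.5)² / 503.5 = 0.0402
χ² = 2.6460 + 1.6693 + 0.0402 = 4.3555 ≈ 4.356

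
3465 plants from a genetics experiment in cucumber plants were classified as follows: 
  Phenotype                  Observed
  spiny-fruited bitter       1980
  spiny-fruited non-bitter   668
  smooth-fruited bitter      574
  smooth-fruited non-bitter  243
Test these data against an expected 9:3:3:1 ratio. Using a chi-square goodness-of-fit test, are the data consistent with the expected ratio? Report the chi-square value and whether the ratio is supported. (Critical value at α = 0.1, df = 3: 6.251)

13.052; not consistent

Total ratio parts = 16. Expected numbers out of 3465:
  spiny-fruited bitter: 3465 × 9/16 = 1949.0625
  spiny-fruited non-bitter: 3465 × 3/16 = 649.6875
  smooth-fruited bitter: 3465 × 3/16 = 649.6875
  smooth-fruited non-bitter: 3465 × 1/16 = 216.5625
χ² = Σ (O − E)² / E
  spiny-fruited bitter: (1980 − 1949.0625)² / 1949.0625 = 0.4911
  spiny-fruited non-bitter: (668 − 649.6875)² / 649.6875 = 0.5162
  smooth-fruited bitter: (574 − 649.6875)² / 649.6875 = 8.8175
  smooth-fruited non-bitter: (243 − 216.5625)² / 216.5625 = 3.2274
χ² = 0.4911 + 0.5162 + 8.8175 + 3.2274 = 13.0522 ≈ 13.052
Degrees of freedom = 4 − 1 = 3; critical value at α = 0.1 is 6.251.
Since 13.052 > 6.251, we reject the null hypothesis — the data do not fit the 9:3:3:1 ratio.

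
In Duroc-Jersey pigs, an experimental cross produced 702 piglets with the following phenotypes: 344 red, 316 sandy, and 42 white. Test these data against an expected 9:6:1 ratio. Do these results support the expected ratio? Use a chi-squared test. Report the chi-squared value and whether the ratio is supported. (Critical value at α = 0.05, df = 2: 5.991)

17.205; not consistent

Under the 9:6:1 hypothesis (Σ ratio = 16, N = 702):
  red: 702 × 9/16 = 394.875
  sandy: 702 × 6/16 = 263.25
  white: 702 × 1/16 = 43.875
χ² = Σ (O − E)² / E
  red: (344 − 394.875)² / 394.875 = 6.5546
  sandy: (316 − 263.25)² / 263.25 = 10.5700
  white: (42 − 43.875)² / 43.875 = 0.0801
χ² = 6.5546 + 10.5700 + 0.0801 = 17.2047 ≈ 17.205
Degrees of freedom = 3 − 1 = 2; critical value at α = 0.05 is 5.991.
Since 17.205 > 5.991, we reject the null hypothesis — the data do not fit the 9:6:1 ratio.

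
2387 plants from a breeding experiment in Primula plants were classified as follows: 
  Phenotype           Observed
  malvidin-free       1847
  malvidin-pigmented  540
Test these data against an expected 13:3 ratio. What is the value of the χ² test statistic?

23.497

Total ratio parts = 16. Expected numbers out of 2387:
  malvidin-free: 2387 × 13/16 = 1939.4375
  malvidin-pigmented: 2387 × 3/16 = 447.5625
χ² = Σ (O − E)² / E
  malvidin-free: (1847 − 1939.4375)² / 1939.4375 = 4.4058
  malvidin-pigmented: (540 − 447.5625)² / 447.5625 = 19.0916
χ² = 4.4058 + 19.0916 = 23.4974 ≈ 23.497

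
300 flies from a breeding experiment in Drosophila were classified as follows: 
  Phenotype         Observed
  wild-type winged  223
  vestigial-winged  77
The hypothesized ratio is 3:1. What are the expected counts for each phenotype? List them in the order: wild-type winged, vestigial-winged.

225, 75

Total ratio parts = 4. Expected numbers out of 300:
  wild-type winged: 300 × 3/4 = 225
  vestigial-winged: 300 × 1/4 = 75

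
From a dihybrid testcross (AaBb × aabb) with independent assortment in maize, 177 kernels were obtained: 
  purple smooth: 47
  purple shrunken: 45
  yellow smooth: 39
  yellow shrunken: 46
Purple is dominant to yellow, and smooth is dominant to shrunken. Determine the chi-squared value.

0.876

A dihybrid testcross with independent assortment gives a 1:1:1:1 ratio.
Expected counts for N = 177 under a 1:1:1:1 ratio (total parts = 4):
  purple smooth: 177 × 1/4 = 44.25
  purple shrunken: 177 × 1/4 = 44.25
  yellow smooth: 177 × 1/4 = 44.25
  yellow shrunken: 177 × 1/4 = 44.25
χ² = Σ (O − E)² / E
  purple smooth: (47 − 44.25)² / 44.25 = 0.1709
  purple shrunken: (45 − 44.25)² / 44.25 = 0.0127
  yellow smooth: (39 − 44.25)² / 44.25 = 0.6229
  yellow shrunken: (46 − 44.25)² / 44.25 = 0.0692
χ² = 0.1709 + 0.0127 + 0.6229 + 0.0692 = 0.8757 ≈ 0.876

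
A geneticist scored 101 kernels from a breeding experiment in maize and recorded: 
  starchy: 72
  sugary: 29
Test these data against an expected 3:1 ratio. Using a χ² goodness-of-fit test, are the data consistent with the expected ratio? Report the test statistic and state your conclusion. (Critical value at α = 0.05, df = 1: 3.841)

0.743; consistent

Expected counts for N = 101 under a 3:1 ratio (total parts = 4):
  starchy: 101 × 3/4 = 75.75
  sugary: 101 × 1/4 = 25.25
χ² = Σ (O − E)² / E
  starchy: (72 − 75.75)² / 75.75 = 0.1856
  sugary: (29 − 25.25)² / 25.25 = 0.5569
χ² = 0.1856 + 0.5569 = 0.7425 ≈ 0.743
Degrees of freedom = 2 − 1 = 1; critical value at α = 0.05 is 3.841.
Since 0.743 < 3.841, we fail to reject the null hypothesis — the data are consistent with the 3:1 ratio.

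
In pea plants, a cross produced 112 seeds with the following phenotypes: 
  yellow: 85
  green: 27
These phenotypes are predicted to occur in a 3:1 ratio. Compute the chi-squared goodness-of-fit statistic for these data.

0.048

Total ratio parts = 4. Expected numbers out of 112:
  yellow: 112 × 3/4 = 84
  green: 112 × 1/4 = 28
χ² = Σ (O − E)² / E
  yellow: (85 − 84)² / 84 = 0.0119
  green: (27 − 28)² / 28 = 0.0357
χ² = 0.0119 + 0.0357 = 0.0476 ≈ 0.048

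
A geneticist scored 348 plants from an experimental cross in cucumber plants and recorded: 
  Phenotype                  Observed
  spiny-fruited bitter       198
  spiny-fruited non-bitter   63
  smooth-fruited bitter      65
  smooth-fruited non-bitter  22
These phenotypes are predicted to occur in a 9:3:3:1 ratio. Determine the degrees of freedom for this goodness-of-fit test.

3

A goodness-of-fit test with 4 phenotype classes has df = 4 − 1 = 3.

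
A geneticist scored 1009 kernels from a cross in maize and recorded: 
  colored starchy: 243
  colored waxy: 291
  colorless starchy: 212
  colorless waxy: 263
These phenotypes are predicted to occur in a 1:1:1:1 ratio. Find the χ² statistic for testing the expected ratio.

Under the 1:1:1:1 hypothesis (Σ ratio = 4, N = 1009):
  colored starchy: 1009 × 1/4 = 252.25
  colored waxy: 1009 × 1/4 = 252.25
  colorless starchy: 1009 × 1/4 = 252.25
  colorless waxy: 1009 × 1/4 = 252.25
χ² = Σ (O − E)² / E
  colored starchy: (243 − 252.25)² / 252.25 = 0.3392
  colored waxy: (291 − 252.25)² / 252.25 = 5.9527
  colorless starchy: (212 − 252.25)² / 252.25 = 6.4224
  colorless waxy: (263 − 252.25)² / 252.25 = 0.4581
χ² = 0.3392 + 5.9527 + 6.4224 + 0.4581 = 13.1724 ≈ 13.172

13.172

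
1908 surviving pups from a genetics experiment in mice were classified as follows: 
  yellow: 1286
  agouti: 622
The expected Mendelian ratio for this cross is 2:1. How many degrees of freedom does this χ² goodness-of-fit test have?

A goodness-of-fit test with 2 phenotype classes has df = 2 − 1 = 1.

1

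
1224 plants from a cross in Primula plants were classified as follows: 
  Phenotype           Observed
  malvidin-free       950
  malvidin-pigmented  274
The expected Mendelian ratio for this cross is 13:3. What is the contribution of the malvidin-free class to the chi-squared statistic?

1.991

Total ratio parts = 16. Expected numbers out of 1224:
  malvidin-free: 1224 × 13/16 = 994.5
  malvidin-pigmented: 1224 × 3/16 = 229.5
Contribution of malvidin-free: (950 − 994.5)² / 994.5 = 1.9912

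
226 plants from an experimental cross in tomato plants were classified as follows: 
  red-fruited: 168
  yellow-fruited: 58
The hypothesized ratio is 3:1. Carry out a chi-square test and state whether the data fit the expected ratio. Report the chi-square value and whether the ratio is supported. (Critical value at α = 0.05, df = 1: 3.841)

Total ratio parts = 4. Expected numbers out of 226:
  red-fruited: 226 × 3/4 = 169.5
  yellow-fruited: 226 × 1/4 = 56.5
χ² = Σ (O − E)² / E
  red-fruited: (168 − 169.5)² / 169.5 = 0.0133
  yellow-fruited: (58 − 56.5)² / 56.5 = 0.0398
χ² = 0.0133 + 0.0398 = 0.0531 ≈ 0.053
Degrees of freedom = 2 − 1 = 1; critical value at α = 0.05 is 3.841.
Since 0.053 < 3.841, we fail to reject the null hypothesis — the data are consistent with the 3:1 ratio.

0.053; consistent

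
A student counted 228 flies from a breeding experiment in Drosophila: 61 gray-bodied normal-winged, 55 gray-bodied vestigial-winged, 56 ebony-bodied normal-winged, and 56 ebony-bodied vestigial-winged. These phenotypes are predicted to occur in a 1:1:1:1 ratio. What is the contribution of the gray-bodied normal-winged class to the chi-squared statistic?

Total ratio parts = 4. Expected numbers out of 228:
  gray-bodied normal-winged: 228 × 1/4 = 57
  gray-bodied vestigial-winged: 228 × 1/4 = 57
  ebony-bodied normal-winged: 228 × 1/4 = 57
  ebony-bodied vestigial-winged: 228 × 1/4 = 57
Contribution of gray-bodied normal-winged: (61 − 57)² / 57 = 0.2807

0.281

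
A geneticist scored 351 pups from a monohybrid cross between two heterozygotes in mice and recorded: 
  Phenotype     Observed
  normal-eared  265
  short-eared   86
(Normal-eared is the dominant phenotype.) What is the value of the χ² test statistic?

0.047

For a monohybrid cross between heterozygotes with complete dominance, the expected phenotypic ratio is 3:1.
Expected counts for N = 351 under a 3:1 ratio (total parts = 4):
  normal-eared: 351 × 3/4 = 263.25
  short-eared: 351 × 1/4 = 87.75
χ² = Σ (O − E)² / E
  normal-eared: (265 − 263.25)² / 263.25 = 0.0116
  short-eared: (86 − 87.75)² / 87.75 = 0.0349
χ² = 0.0116 + 0.0349 = 0.0465 ≈ 0.047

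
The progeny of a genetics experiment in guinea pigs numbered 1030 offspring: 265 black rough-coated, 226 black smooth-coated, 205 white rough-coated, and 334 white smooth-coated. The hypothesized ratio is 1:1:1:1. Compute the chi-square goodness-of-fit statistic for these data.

Expected counts for N = 1030 under a 1:1:1:1 ratio (total parts = 4):
  black rough-coated: 1030 × 1/4 = 257.5
  black smooth-coated: 1030 × 1/4 = 257.5
  white rough-coated: 1030 × 1/4 = 257.5
  white smooth-coated: 1030 × 1/4 = 257.5
χ² = Σ (O − E)² / E
  black rough-coated: (265 − 257.5)² / 257.5 = 0.2184
  black smooth-coated: (226 − 257.5)² / 257.5 = 3.8534
  white rough-coated: (205 − 257.5)² / 257.5 = 10.7039
  white smooth-coated: (334 − 257.5)² / 257.5 = 22.7272
χ² = 0.2184 + 3.8534 + 10.7039 + 22.7272 = 37.5029 ≈ 37.503

37.503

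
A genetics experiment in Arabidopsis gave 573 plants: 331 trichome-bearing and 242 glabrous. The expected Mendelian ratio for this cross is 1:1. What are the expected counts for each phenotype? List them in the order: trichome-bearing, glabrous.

Expected counts for N = 573 under a 1:1 ratio (total parts = 2):
  trichome-bearing: 573 × 1/2 = 286.5
  glabrous: 573 × 1/2 = 286.5

286.5, 286.5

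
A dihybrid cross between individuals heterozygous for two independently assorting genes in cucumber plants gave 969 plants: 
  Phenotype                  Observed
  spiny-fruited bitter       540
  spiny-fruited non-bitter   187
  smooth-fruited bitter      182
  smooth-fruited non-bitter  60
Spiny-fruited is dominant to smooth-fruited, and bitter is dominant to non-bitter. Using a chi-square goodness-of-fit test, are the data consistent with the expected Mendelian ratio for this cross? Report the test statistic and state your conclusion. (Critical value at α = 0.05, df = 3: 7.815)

A dihybrid F₂ with independent assortment and complete dominance at both loci gives a 9:3:3:1 phenotypic ratio.
Total ratio parts = 16. Expected numbers out of 969:
  spiny-fruited bitter: 969 × 9/16 = 545.0625
  spiny-fruited non-bitter: 969 × 3/16 = 181.6875
  smooth-fruited bitter: 969 × 3/16 = 181.6875
  smooth-fruited non-bitter: 969 × 1/16 = 60.5625
χ² = Σ (O − E)² / E
  spiny-fruited bitter: (540 − 545.0625)² / 545.0625 = 0.0470
  spiny-fruited non-bitter: (187 − 181.6875)² / 181.6875 = 0.1553
  smooth-fruited bitter: (182 − 181.6875)² / 181.6875 = 0.0005
  smooth-fruited non-bitter: (60 − 60.5625)² / 60.5625 = 0.0052
χ² = 0.0470 + 0.1553 + 0.0005 + 0.0052 = 0.208
Degrees of freedom = 4 − 1 = 3; critical value at α = 0.05 is 7.815.
Since 0.208 < 7.815, we fail to reject the null hypothesis — the data are consistent with the 9:3:3:1 ratio.

0.208; consistent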